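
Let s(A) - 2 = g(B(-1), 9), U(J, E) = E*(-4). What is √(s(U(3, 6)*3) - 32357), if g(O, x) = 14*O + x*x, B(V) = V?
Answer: 4*I*√2018 ≈ 179.69*I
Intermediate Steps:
U(J, E) = -4*E
g(O, x) = x² + 14*O (g(O, x) = 14*O + x² = x² + 14*O)
s(A) = 69 (s(A) = 2 + (9² + 14*(-1)) = 2 + (81 - 14) = 2 + 67 = 69)
√(s(U(3, 6)*3) - 32357) = √(69 - 32357) = √(-32288) = 4*I*√2018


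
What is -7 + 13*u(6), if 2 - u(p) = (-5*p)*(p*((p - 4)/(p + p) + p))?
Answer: 14449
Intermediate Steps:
u(p) = 2 + 5*p**2*(p + (-4 + p)/(2*p)) (u(p) = 2 - (-5*p)*p*((p - 4)/(p + p) + p) = 2 - (-5*p)*p*((-4 + p)/((2*p)) + p) = 2 - (-5*p)*p*((-4 + p)*(1/(2*p)) + p) = 2 - (-5*p)*p*((-4 + p)/(2*p) + p) = 2 - (-5*p)*p*(p + (-4 + p)/(2*p)) = 2 - (-5)*p**2*(p + (-4 + p)/(2*p)) = 2 + 5*p**2*(p + (-4 + p)/(2*p)))
-7 + 13*u(6) = -7 + 13*(2 - 10*6 + 5*6**3 + (5/2)*6**2) = -7 + 13*(2 - 60 + 5*216 + (5/2)*36) = -7 + 13*(2 - 60 + 1080 + 90) = -7 + 13*1112 = -7 + 14456 = 14449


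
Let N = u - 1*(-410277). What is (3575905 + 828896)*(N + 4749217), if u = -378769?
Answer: 21058142260725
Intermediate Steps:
N = 31508 (N = -378769 - 1*(-410277) = -378769 + 410277 = 31508)
(3575905 + 828896)*(N + 4749217) = (3575905 + 828896)*(31508 + 4749217) = 4404801*4780725 = 21058142260725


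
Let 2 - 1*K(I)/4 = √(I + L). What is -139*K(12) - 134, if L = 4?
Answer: 978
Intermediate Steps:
K(I) = 8 - 4*√(4 + I) (K(I) = 8 - 4*√(I + 4) = 8 - 4*√(4 + I))
-139*K(12) - 134 = -139*(8 - 4*√(4 + 12)) - 134 = -139*(8 - 4*√16) - 134 = -139*(8 - 4*4) - 134 = -139*(8 - 16) - 134 = -139*(-8) - 134 = 1112 - 134 = 978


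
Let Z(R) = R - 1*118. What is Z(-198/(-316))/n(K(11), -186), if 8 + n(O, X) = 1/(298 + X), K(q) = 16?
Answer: 207704/14141 ≈ 14.688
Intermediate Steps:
Z(R) = -118 + R (Z(R) = R - 118 = -118 + R)
n(O, X) = -8 + 1/(298 + X)
Z(-198/(-316))/n(K(11), -186) = (-118 - 198/(-316))/(((-2383 - 8*(-186))/(298 - 186))) = (-118 - 198*(-1/316))/(((-2383 + 1488)/112)) = (-118 + 99/158)/(((1/112)*(-895))) = -18545/(158*(-895/112)) = -18545/158*(-112/895) = 207704/14141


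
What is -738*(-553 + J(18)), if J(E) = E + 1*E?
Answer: 381546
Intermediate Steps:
J(E) = 2*E (J(E) = E + E = 2*E)
-738*(-553 + J(18)) = -738*(-553 + 2*18) = -738*(-553 + 36) = -738*(-517) = 381546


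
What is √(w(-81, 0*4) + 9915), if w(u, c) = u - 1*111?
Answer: √9723 ≈ 98.605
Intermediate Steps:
w(u, c) = -111 + u (w(u, c) = u - 111 = -111 + u)
√(w(-81, 0*4) + 9915) = √((-111 - 81) + 9915) = √(-192 + 9915) = √9723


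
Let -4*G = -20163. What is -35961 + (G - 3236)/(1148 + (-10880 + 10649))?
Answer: -131897729/3668 ≈ -35959.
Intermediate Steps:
G = 20163/4 (G = -¼*(-20163) = 20163/4 ≈ 5040.8)
-35961 + (G - 3236)/(1148 + (-10880 + 10649)) = -35961 + (20163/4 - 3236)/(1148 + (-10880 + 10649)) = -35961 + 7219/(4*(1148 - 231)) = -35961 + (7219/4)/917 = -35961 + (7219/4)*(1/917) = -35961 + 7219/3668 = -131897729/3668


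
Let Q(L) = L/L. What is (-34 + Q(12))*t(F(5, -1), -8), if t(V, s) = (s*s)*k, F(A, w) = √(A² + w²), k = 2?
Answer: -4224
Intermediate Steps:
Q(L) = 1
t(V, s) = 2*s² (t(V, s) = (s*s)*2 = s²*2 = 2*s²)
(-34 + Q(12))*t(F(5, -1), -8) = (-34 + 1)*(2*(-8)²) = -66*64 = -33*128 = -4224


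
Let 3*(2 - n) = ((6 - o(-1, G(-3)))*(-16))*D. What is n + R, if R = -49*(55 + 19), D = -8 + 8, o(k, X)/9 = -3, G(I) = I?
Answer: -3624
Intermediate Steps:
o(k, X) = -27 (o(k, X) = 9*(-3) = -27)
D = 0
R = -3626 (R = -49*74 = -3626)
n = 2 (n = 2 - (6 - 1*(-27))*(-16)*0/3 = 2 - (6 + 27)*(-16)*0/3 = 2 - 33*(-16)*0/3 = 2 - (-176)*0 = 2 - ⅓*0 = 2 + 0 = 2)
n + R = 2 - 3626 = -3624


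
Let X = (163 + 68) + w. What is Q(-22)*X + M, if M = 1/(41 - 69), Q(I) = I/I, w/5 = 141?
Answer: 26207/28 ≈ 935.96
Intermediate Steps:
w = 705 (w = 5*141 = 705)
Q(I) = 1
M = -1/28 (M = 1/(-28) = -1/28 ≈ -0.035714)
X = 936 (X = (163 + 68) + 705 = 231 + 705 = 936)
Q(-22)*X + M = 1*936 - 1/28 = 936 - 1/28 = 26207/28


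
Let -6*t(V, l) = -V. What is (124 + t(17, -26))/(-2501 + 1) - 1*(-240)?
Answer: 3599239/15000 ≈ 239.95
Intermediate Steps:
t(V, l) = V/6 (t(V, l) = -(-1)*V/6 = V/6)
(124 + t(17, -26))/(-2501 + 1) - 1*(-240) = (124 + (1/6)*17)/(-2501 + 1) - 1*(-240) = (124 + 17/6)/(-2500) + 240 = (761/6)*(-1/2500) + 240 = -761/15000 + 240 = 3599239/15000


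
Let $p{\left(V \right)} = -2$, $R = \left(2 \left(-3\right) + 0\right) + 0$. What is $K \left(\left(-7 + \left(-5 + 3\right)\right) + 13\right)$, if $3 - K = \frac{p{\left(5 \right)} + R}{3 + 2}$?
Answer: $\frac{92}{5} \approx 18.4$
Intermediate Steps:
$R = -6$ ($R = \left(-6 + 0\right) + 0 = -6 + 0 = -6$)
$K = \frac{23}{5}$ ($K = 3 - \frac{-2 - 6}{3 + 2} = 3 - - \frac{8}{5} = 3 + \frac{8}{5} = \frac{23}{5} \approx 4.6$)
$K \left(\left(-7 + \left(-5 + 3\right)\right) + 13\right) = \frac{23 \left(\left(-7 + \left(-5 + 3\right)\right) + 13\right)}{5} = \frac{23 \left(\left(-7 - 2\right) + 13\right)}{5} = \frac{23 \left(-9 + 13\right)}{5} = \frac{23}{5} \cdot 4 = \frac{92}{5}$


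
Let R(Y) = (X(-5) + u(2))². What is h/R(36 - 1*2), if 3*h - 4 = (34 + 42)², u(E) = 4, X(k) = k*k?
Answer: 5780/2523 ≈ 2.2909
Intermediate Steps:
X(k) = k²
R(Y) = 841 (R(Y) = ((-5)² + 4)² = (25 + 4)² = 29² = 841)
h = 5780/3 (h = 4/3 + (34 + 42)²/3 = 4/3 + (⅓)*76² = 4/3 + (⅓)*5776 = 4/3 + 5776/3 = 5780/3 ≈ 1926.7)
h/R(36 - 1*2) = (5780/3)/841 = (5780/3)*(1/841) = 5780/2523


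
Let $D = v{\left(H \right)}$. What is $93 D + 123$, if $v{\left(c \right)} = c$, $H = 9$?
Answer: $960$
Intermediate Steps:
$D = 9$
$93 D + 123 = 93 \cdot 9 + 123 = 837 + 123 = 960$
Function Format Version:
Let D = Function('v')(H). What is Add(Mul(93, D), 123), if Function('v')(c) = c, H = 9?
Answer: 960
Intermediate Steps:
D = 9
Add(Mul(93, D), 123) = Add(Mul(93, 9), 123) = Add(837, 123) = 960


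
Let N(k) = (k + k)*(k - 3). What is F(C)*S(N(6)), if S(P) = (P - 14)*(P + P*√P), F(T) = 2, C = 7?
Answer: 11088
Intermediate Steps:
N(k) = 2*k*(-3 + k) (N(k) = (2*k)*(-3 + k) = 2*k*(-3 + k))
S(P) = (-14 + P)*(P + P^(3/2))
F(C)*S(N(6)) = 2*((2*6*(-3 + 6))² + (2*6*(-3 + 6))^(5/2) - 28*6*(-3 + 6) - 14*24*√3*(-3 + 6)^(3/2)) = 2*((2*6*3)² + (2*6*3)^(5/2) - 28*6*3 - 14*(2*6*3)^(3/2)) = 2*(36² + 36^(5/2) - 14*36 - 14*36^(3/2)) = 2*(1296 + 7776 - 504 - 14*216) = 2*(1296 + 7776 - 504 - 3024) = 2*5544 = 11088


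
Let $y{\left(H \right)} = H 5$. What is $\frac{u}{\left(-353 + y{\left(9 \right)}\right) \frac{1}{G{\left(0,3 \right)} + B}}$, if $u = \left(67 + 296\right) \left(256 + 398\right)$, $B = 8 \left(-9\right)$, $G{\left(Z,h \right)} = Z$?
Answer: $\frac{388476}{7} \approx 55497.0$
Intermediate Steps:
$y{\left(H \right)} = 5 H$
$B = -72$
$u = 237402$ ($u = 363 \cdot 654 = 237402$)
$\frac{u}{\left(-353 + y{\left(9 \right)}\right) \frac{1}{G{\left(0,3 \right)} + B}} = \frac{237402}{\left(-353 + 5 \cdot 9\right) \frac{1}{0 - 72}} = \frac{237402}{\left(-353 + 45\right) \frac{1}{-72}} = \frac{237402}{\left(-308\right) \left(- \frac{1}{72}\right)} = \frac{237402}{\frac{77}{18}} = 237402 \cdot \frac{18}{77} = \frac{388476}{7}$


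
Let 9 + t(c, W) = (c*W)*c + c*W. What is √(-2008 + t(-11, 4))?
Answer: I*√1577 ≈ 39.711*I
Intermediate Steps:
t(c, W) = -9 + W*c + W*c² (t(c, W) = -9 + ((c*W)*c + c*W) = -9 + ((W*c)*c + W*c) = -9 + (W*c² + W*c) = -9 + (W*c + W*c²) = -9 + W*c + W*c²)
√(-2008 + t(-11, 4)) = √(-2008 + (-9 + 4*(-11) + 4*(-11)²)) = √(-2008 + (-9 - 44 + 4*121)) = √(-2008 + (-9 - 44 + 484)) = √(-2008 + 431) = √(-1577) = I*√1577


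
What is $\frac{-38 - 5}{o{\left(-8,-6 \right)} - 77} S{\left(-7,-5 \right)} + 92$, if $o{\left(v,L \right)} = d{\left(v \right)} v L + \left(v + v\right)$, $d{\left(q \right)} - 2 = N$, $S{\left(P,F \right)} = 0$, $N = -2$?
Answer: $92$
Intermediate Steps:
$d{\left(q \right)} = 0$ ($d{\left(q \right)} = 2 - 2 = 0$)
$o{\left(v,L \right)} = 2 v$ ($o{\left(v,L \right)} = 0 v L + \left(v + v\right) = 0 L + 2 v = 0 + 2 v = 2 v$)
$\frac{-38 - 5}{o{\left(-8,-6 \right)} - 77} S{\left(-7,-5 \right)} + 92 = \frac{-38 - 5}{2 \left(-8\right) - 77} \cdot 0 + 92 = - \frac{43}{-16 - 77} \cdot 0 + 92 = - \frac{43}{-93} \cdot 0 + 92 = \left(-43\right) \left(- \frac{1}{93}\right) 0 + 92 = \frac{43}{93} \cdot 0 + 92 = 0 + 92 = 92$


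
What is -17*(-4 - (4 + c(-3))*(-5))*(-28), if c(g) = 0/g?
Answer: 7616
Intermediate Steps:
c(g) = 0
-17*(-4 - (4 + c(-3))*(-5))*(-28) = -17*(-4 - (4 + 0)*(-5))*(-28) = -17*(-4 - 1*4*(-5))*(-28) = -17*(-4 - 4*(-5))*(-28) = -17*(-4 + 20)*(-28) = -17*16*(-28) = -272*(-28) = 7616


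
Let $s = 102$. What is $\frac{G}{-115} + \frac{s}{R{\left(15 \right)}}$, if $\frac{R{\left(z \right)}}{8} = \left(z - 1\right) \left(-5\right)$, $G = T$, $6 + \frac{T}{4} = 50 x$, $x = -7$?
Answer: $\frac{78571}{6440} \approx 12.2$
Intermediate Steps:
$T = -1424$ ($T = -24 + 4 \cdot 50 \left(-7\right) = -24 + 4 \left(-350\right) = -24 - 1400 = -1424$)
$G = -1424$
$R{\left(z \right)} = 40 - 40 z$ ($R{\left(z \right)} = 8 \left(z - 1\right) \left(-5\right) = 8 \left(-1 + z\right) \left(-5\right) = 8 \left(5 - 5 z\right) = 40 - 40 z$)
$\frac{G}{-115} + \frac{s}{R{\left(15 \right)}} = - \frac{1424}{-115} + \frac{102}{40 - 600} = \left(-1424\right) \left(- \frac{1}{115}\right) + \frac{102}{40 - 600} = \frac{1424}{115} + \frac{102}{-560} = \frac{1424}{115} + 102 \left(- \frac{1}{560}\right) = \frac{1424}{115} - \frac{51}{280} = \frac{78571}{6440}$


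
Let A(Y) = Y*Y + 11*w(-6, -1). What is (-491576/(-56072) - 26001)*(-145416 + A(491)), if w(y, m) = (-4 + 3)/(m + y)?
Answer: -2837196710844/1141 ≈ -2.4866e+9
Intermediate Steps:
w(y, m) = -1/(m + y)
A(Y) = 11/7 + Y² (A(Y) = Y*Y + 11*(-1/(-1 - 6)) = Y² + 11*(-1/(-7)) = Y² + 11*(-1*(-⅐)) = Y² + 11*(⅐) = Y² + 11/7 = 11/7 + Y²)
(-491576/(-56072) - 26001)*(-145416 + A(491)) = (-491576/(-56072) - 26001)*(-145416 + (11/7 + 491²)) = (-491576*(-1/56072) - 26001)*(-145416 + (11/7 + 241081)) = (1429/163 - 26001)*(-145416 + 1687578/7) = -4236734/163*669666/7 = -2837196710844/1141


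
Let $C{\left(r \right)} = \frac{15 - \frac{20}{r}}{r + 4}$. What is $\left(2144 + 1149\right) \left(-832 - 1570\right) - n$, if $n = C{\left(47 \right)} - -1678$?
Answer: $- \frac{18963779893}{2397} \approx -7.9115 \cdot 10^{6}$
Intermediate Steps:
$C{\left(r \right)} = \frac{15 - \frac{20}{r}}{4 + r}$
$n = \frac{4022851}{2397}$ ($n = \frac{5 \left(-4 + 3 \cdot 47\right)}{47 \left(4 + 47\right)} - -1678 = 5 \cdot \frac{1}{47} \cdot \frac{1}{51} \left(-4 + 141\right) + 1678 = 5 \cdot \frac{1}{47} \cdot \frac{1}{51} \cdot 137 + 1678 = \frac{685}{2397} + 1678 = \frac{4022851}{2397} \approx 1678.3$)
$\left(2144 + 1149\right) \left(-832 - 1570\right) - n = \left(2144 + 1149\right) \left(-832 - 1570\right) - \frac{4022851}{2397} = 3293 \left(-2402\right) - \frac{4022851}{2397} = -7909786 - \frac{4022851}{2397} = - \frac{18963779893}{2397}$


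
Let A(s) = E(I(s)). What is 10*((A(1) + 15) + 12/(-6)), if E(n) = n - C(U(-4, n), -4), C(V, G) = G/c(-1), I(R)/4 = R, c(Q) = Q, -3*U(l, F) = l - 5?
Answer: 130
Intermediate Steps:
U(l, F) = 5/3 - l/3 (U(l, F) = -(l - 5)/3 = -(-5 + l)/3 = 5/3 - l/3)
I(R) = 4*R
C(V, G) = -G (C(V, G) = G/(-1) = G*(-1) = -G)
E(n) = -4 + n (E(n) = n - (-1)*(-4) = n - 1*4 = n - 4 = -4 + n)
A(s) = -4 + 4*s
10*((A(1) + 15) + 12/(-6)) = 10*(((-4 + 4*1) + 15) + 12/(-6)) = 10*(((-4 + 4) + 15) + 12*(-⅙)) = 10*((0 + 15) - 2) = 10*(15 - 2) = 10*13 = 130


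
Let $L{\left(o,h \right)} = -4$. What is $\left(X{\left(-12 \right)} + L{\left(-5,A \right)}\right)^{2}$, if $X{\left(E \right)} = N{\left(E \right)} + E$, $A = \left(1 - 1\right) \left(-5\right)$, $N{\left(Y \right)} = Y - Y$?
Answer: $256$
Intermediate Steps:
$N{\left(Y \right)} = 0$
$A = 0$ ($A = 0 \left(-5\right) = 0$)
$X{\left(E \right)} = E$ ($X{\left(E \right)} = 0 + E = E$)
$\left(X{\left(-12 \right)} + L{\left(-5,A \right)}\right)^{2} = \left(-12 - 4\right)^{2} = \left(-16\right)^{2} = 256$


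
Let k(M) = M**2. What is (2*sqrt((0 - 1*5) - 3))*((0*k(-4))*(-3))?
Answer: 0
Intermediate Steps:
(2*sqrt((0 - 1*5) - 3))*((0*k(-4))*(-3)) = (2*sqrt((0 - 1*5) - 3))*((0*(-4)**2)*(-3)) = (2*sqrt((0 - 5) - 3))*((0*16)*(-3)) = (2*sqrt(-5 - 3))*(0*(-3)) = (2*sqrt(-8))*0 = (2*(2*I*sqrt(2)))*0 = (4*I*sqrt(2))*0 = 0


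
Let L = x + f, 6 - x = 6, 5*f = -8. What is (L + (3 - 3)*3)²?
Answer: 64/25 ≈ 2.5600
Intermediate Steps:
f = -8/5 (f = (⅕)*(-8) = -8/5 ≈ -1.6000)
x = 0 (x = 6 - 1*6 = 6 - 6 = 0)
L = -8/5 (L = 0 - 8/5 = -8/5 ≈ -1.6000)
(L + (3 - 3)*3)² = (-8/5 + (3 - 3)*3)² = (-8/5 + 0*3)² = (-8/5 + 0)² = (-8/5)² = 64/25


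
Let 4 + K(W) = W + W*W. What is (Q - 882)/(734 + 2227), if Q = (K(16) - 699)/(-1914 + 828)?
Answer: -957421/3215646 ≈ -0.29774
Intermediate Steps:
K(W) = -4 + W + W² (K(W) = -4 + (W + W*W) = -4 + (W + W²) = -4 + W + W²)
Q = 431/1086 (Q = ((-4 + 16 + 16²) - 699)/(-1914 + 828) = ((-4 + 16 + 256) - 699)/(-1086) = (268 - 699)*(-1/1086) = -431*(-1/1086) = 431/1086 ≈ 0.39687)
(Q - 882)/(734 + 2227) = (431/1086 - 882)/(734 + 2227) = -957421/1086/2961 = -957421/1086*1/2961 = -957421/3215646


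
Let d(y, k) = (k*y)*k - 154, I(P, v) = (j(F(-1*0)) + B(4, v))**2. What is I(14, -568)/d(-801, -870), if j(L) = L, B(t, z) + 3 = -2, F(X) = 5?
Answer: 0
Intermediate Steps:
B(t, z) = -5 (B(t, z) = -3 - 2 = -5)
I(P, v) = 0 (I(P, v) = (5 - 5)**2 = 0**2 = 0)
d(y, k) = -154 + y*k**2 (d(y, k) = y*k**2 - 154 = -154 + y*k**2)
I(14, -568)/d(-801, -870) = 0/(-154 - 801*(-870)**2) = 0/(-154 - 801*756900) = 0/(-154 - 606276900) = 0/(-606277054) = 0*(-1/606277054) = 0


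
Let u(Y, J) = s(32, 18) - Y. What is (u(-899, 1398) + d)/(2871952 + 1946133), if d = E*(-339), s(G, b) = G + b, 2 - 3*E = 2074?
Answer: 47017/963617 ≈ 0.048792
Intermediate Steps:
E = -2072/3 (E = ⅔ - ⅓*2074 = ⅔ - 2074/3 = -2072/3 ≈ -690.67)
d = 234136 (d = -2072/3*(-339) = 234136)
u(Y, J) = 50 - Y (u(Y, J) = (32 + 18) - Y = 50 - Y)
(u(-899, 1398) + d)/(2871952 + 1946133) = ((50 - 1*(-899)) + 234136)/(2871952 + 1946133) = ((50 + 899) + 234136)/4818085 = (949 + 234136)*(1/4818085) = 235085*(1/4818085) = 47017/963617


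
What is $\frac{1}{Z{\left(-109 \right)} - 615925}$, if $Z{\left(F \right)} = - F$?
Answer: $- \frac{1}{615816} \approx -1.6239 \cdot 10^{-6}$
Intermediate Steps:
$\frac{1}{Z{\left(-109 \right)} - 615925} = \frac{1}{\left(-1\right) \left(-109\right) - 615925} = \frac{1}{109 - 615925} = \frac{1}{-615816} = - \frac{1}{615816}$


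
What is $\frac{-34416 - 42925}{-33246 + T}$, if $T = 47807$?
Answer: $- \frac{77341}{14561} \approx -5.3115$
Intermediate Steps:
$\frac{-34416 - 42925}{-33246 + T} = \frac{-34416 - 42925}{-33246 + 47807} = - \frac{77341}{14561}$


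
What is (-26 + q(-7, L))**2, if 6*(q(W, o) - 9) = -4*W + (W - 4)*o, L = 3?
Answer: 11449/36 ≈ 318.03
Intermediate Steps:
q(W, o) = 9 - 2*W/3 + o*(-4 + W)/6 (q(W, o) = 9 + (-4*W + (W - 4)*o)/6 = 9 + (-4*W + (-4 + W)*o)/6 = 9 + (-4*W + o*(-4 + W))/6 = 9 + (-2*W/3 + o*(-4 + W)/6) = 9 - 2*W/3 + o*(-4 + W)/6)
(-26 + q(-7, L))**2 = (-26 + (9 - 2/3*(-7) - 2/3*3 + (1/6)*(-7)*3))**2 = (-26 + (9 + 14/3 - 2 - 7/2))**2 = (-26 + 49/6)**2 = (-107/6)**2 = 11449/36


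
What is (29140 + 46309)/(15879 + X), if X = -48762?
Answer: -75449/32883 ≈ -2.2945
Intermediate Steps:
(29140 + 46309)/(15879 + X) = (29140 + 46309)/(15879 - 48762) = 75449/(-32883) = 75449*(-1/32883) = -75449/32883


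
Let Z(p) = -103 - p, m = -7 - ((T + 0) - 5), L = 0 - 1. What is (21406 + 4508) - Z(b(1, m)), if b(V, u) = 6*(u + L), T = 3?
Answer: 25981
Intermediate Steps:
L = -1
m = -5 (m = -7 - ((3 + 0) - 5) = -7 - (3 - 5) = -7 - 1*(-2) = -7 + 2 = -5)
b(V, u) = -6 + 6*u (b(V, u) = 6*(u - 1) = 6*(-1 + u) = -6 + 6*u)
(21406 + 4508) - Z(b(1, m)) = (21406 + 4508) - (-103 - (-6 + 6*(-5))) = 25914 - (-103 - (-6 - 30)) = 25914 - (-103 - 1*(-36)) = 25914 - (-103 + 36) = 25914 - 1*(-67) = 25914 + 67 = 25981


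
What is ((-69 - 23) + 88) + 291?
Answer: 287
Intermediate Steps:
((-69 - 23) + 88) + 291 = (-92 + 88) + 291 = -4 + 291 = 287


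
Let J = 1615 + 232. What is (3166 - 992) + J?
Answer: 4021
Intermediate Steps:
J = 1847
(3166 - 992) + J = (3166 - 992) + 1847 = 2174 + 1847 = 4021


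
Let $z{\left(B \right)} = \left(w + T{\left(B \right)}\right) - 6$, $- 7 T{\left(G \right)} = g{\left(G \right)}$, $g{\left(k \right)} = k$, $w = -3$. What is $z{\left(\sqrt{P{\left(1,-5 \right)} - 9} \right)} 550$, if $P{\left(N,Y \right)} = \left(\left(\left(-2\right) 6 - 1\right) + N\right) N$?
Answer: $-4950 - \frac{550 i \sqrt{21}}{7} \approx -4950.0 - 360.06 i$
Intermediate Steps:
$T{\left(G \right)} = - \frac{G}{7}$
$P{\left(N,Y \right)} = N \left(-13 + N\right)$ ($P{\left(N,Y \right)} = \left(\left(-12 - 1\right) + N\right) N = \left(-13 + N\right) N = N \left(-13 + N\right)$)
$z{\left(B \right)} = -9 - \frac{B}{7}$ ($z{\left(B \right)} = \left(-3 - \frac{B}{7}\right) - 6 = -9 - \frac{B}{7}$)
$z{\left(\sqrt{P{\left(1,-5 \right)} - 9} \right)} 550 = \left(-9 - \frac{\sqrt{1 \left(-13 + 1\right) - 9}}{7}\right) 550 = \left(-9 - \frac{\sqrt{1 \left(-12\right) - 9}}{7}\right) 550 = \left(-9 - \frac{\sqrt{-12 - 9}}{7}\right) 550 = \left(-9 - \frac{\sqrt{-21}}{7}\right) 550 = \left(-9 - \frac{i \sqrt{21}}{7}\right) 550 = -4950 - \frac{550 i \sqrt{21}}{7}$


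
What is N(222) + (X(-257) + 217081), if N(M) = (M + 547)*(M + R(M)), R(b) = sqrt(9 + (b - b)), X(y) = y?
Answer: 389849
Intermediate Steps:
R(b) = 3 (R(b) = sqrt(9 + 0) = sqrt(9) = 3)
N(M) = (3 + M)*(547 + M) (N(M) = (M + 547)*(M + 3) = (547 + M)*(3 + M) = (3 + M)*(547 + M))
N(222) + (X(-257) + 217081) = (1641 + 222**2 + 550*222) + (-257 + 217081) = (1641 + 49284 + 122100) + 216824 = 173025 + 216824 = 389849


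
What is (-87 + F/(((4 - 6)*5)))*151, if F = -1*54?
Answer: -61608/5 ≈ -12322.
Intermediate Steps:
F = -54
(-87 + F/(((4 - 6)*5)))*151 = (-87 - 54*1/(5*(4 - 6)))*151 = (-87 - 54/((-2*5)))*151 = (-87 - 54/(-10))*151 = (-87 - 54*(-1/10))*151 = (-87 + 27/5)*151 = -408/5*151 = -61608/5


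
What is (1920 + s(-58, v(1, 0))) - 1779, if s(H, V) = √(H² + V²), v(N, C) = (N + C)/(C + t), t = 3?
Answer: 141 + √30277/3 ≈ 199.00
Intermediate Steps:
v(N, C) = (C + N)/(3 + C) (v(N, C) = (N + C)/(C + 3) = (C + N)/(3 + C))
(1920 + s(-58, v(1, 0))) - 1779 = (1920 + √((-58)² + ((0 + 1)/(3 + 0))²)) - 1779 = (1920 + √(3364 + (1/3)²)) - 1779 = (1920 + √(3364 + ((⅓)*1)²)) - 1779 = (1920 + √(3364 + (⅓)²)) - 1779 = (1920 + √(3364 + ⅑)) - 1779 = (1920 + √(30277/9)) - 1779 = (1920 + √30277/3) - 1779 = 141 + √30277/3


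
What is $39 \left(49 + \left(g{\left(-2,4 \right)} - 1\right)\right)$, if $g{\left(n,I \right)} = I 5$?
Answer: $2652$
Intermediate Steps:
$g{\left(n,I \right)} = 5 I$
$39 \left(49 + \left(g{\left(-2,4 \right)} - 1\right)\right) = 39 \left(49 + \left(5 \cdot 4 - 1\right)\right) = 39 \left(49 + \left(20 - 1\right)\right) = 39 \left(49 + 19\right) = 39 \cdot 68 = 2652$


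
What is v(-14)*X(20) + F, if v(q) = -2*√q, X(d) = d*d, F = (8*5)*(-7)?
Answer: -280 - 800*I*√14 ≈ -280.0 - 2993.3*I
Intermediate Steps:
F = -280 (F = 40*(-7) = -280)
X(d) = d²
v(-14)*X(20) + F = -2*I*√14*20² - 280 = -2*I*√14*400 - 280 = -800*I*√14 - 280 = -280 - 800*I*√14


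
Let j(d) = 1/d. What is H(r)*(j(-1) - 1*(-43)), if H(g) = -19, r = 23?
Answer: -798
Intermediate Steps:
j(d) = 1/d
H(r)*(j(-1) - 1*(-43)) = -19*(1/(-1) - 1*(-43)) = -19*(-1 + 43) = -19*42 = -798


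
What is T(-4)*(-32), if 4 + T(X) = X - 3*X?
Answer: -128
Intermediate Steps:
T(X) = -4 - 2*X (T(X) = -4 + (X - 3*X) = -4 - 2*X)
T(-4)*(-32) = (-4 - 2*(-4))*(-32) = (-4 + 8)*(-32) = 4*(-32) = -128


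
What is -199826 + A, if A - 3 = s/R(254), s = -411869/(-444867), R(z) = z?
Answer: -22579242857545/112996218 ≈ -1.9982e+5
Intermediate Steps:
s = 411869/444867 (s = -411869*(-1/444867) = 411869/444867 ≈ 0.92583)
A = 339400523/112996218 (A = 3 + (411869/444867)/254 = 3 + (411869/444867)*(1/254) = 3 + 411869/112996218 = 339400523/112996218 ≈ 3.0036)
-199826 + A = -199826 + 339400523/112996218 = -22579242857545/112996218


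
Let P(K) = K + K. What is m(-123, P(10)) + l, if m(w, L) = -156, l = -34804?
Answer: -34960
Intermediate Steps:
P(K) = 2*K
m(-123, P(10)) + l = -156 - 34804 = -34960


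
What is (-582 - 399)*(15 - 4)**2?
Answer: -118701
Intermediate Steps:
(-582 - 399)*(15 - 4)**2 = -981*11**2 = -981*121 = -118701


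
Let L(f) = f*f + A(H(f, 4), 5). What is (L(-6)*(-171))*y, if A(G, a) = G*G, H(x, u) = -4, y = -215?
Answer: 1911780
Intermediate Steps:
A(G, a) = G²
L(f) = 16 + f² (L(f) = f*f + (-4)² = f² + 16 = 16 + f²)
(L(-6)*(-171))*y = ((16 + (-6)²)*(-171))*(-215) = ((16 + 36)*(-171))*(-215) = (52*(-171))*(-215) = -8892*(-215) = 1911780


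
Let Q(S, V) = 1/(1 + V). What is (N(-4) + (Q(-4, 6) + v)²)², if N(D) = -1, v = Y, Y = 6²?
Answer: 4090881600/2401 ≈ 1.7038e+6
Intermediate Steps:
Y = 36
v = 36
(N(-4) + (Q(-4, 6) + v)²)² = (-1 + (1/(1 + 6) + 36)²)² = (-1 + (1/7 + 36)²)² = (-1 + (⅐ + 36)²)² = (-1 + (253/7)²)² = (-1 + 64009/49)² = (63960/49)² = 4090881600/2401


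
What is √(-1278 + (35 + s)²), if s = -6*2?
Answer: I*√749 ≈ 27.368*I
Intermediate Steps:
s = -12
√(-1278 + (35 + s)²) = √(-1278 + (35 - 12)²) = √(-1278 + 23²) = √(-1278 + 529) = √(-749) = I*√749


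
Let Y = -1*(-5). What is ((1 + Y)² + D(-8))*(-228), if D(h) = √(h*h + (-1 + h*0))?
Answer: -8208 - 684*√7 ≈ -10018.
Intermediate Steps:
Y = 5
D(h) = √(-1 + h²) (D(h) = √(h² + (-1 + 0)) = √(h² - 1) = √(-1 + h²))
((1 + Y)² + D(-8))*(-228) = ((1 + 5)² + √(-1 + (-8)²))*(-228) = (6² + √(-1 + 64))*(-228) = (36 + √63)*(-228) = (36 + 3*√7)*(-228) = -8208 - 684*√7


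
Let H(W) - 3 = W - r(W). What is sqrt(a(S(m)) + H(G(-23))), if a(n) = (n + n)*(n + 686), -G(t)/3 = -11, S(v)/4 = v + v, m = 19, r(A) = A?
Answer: sqrt(254755) ≈ 504.73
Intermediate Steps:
S(v) = 8*v (S(v) = 4*(v + v) = 4*(2*v) = 8*v)
G(t) = 33 (G(t) = -3*(-11) = 33)
a(n) = 2*n*(686 + n) (a(n) = (2*n)*(686 + n) = 2*n*(686 + n))
H(W) = 3 (H(W) = 3 + (W - W) = 3 + 0 = 3)
sqrt(a(S(m)) + H(G(-23))) = sqrt(2*(8*19)*(686 + 8*19) + 3) = sqrt(2*152*(686 + 152) + 3) = sqrt(2*152*838 + 3) = sqrt(254752 + 3) = sqrt(254755)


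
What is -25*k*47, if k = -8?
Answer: 9400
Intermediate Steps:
-25*k*47 = -25*(-8)*47 = 200*47 = 9400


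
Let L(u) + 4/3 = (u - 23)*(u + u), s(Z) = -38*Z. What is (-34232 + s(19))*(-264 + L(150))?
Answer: -3967418816/3 ≈ -1.3225e+9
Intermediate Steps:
L(u) = -4/3 + 2*u*(-23 + u) (L(u) = -4/3 + (u - 23)*(u + u) = -4/3 + (-23 + u)*(2*u) = -4/3 + 2*u*(-23 + u))
(-34232 + s(19))*(-264 + L(150)) = (-34232 - 38*19)*(-264 + (-4/3 - 46*150 + 2*150²)) = (-34232 - 722)*(-264 + (-4/3 - 6900 + 2*22500)) = -34954*(-264 + (-4/3 - 6900 + 45000)) = -34954*(-264 + 114296/3) = -34954*113504/3 = -3967418816/3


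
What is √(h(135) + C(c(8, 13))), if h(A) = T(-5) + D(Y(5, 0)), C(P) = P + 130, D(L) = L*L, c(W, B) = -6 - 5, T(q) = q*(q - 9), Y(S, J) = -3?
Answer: 3*√22 ≈ 14.071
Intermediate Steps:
T(q) = q*(-9 + q)
c(W, B) = -11
D(L) = L²
C(P) = 130 + P
h(A) = 79 (h(A) = -5*(-9 - 5) + (-3)² = -5*(-14) + 9 = 70 + 9 = 79)
√(h(135) + C(c(8, 13))) = √(79 + (130 - 11)) = √(79 + 119) = √198 = 3*√22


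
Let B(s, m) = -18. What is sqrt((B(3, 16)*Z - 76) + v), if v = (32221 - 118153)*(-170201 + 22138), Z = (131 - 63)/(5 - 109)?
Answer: sqrt(2150246091149)/13 ≈ 1.1280e+5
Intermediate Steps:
Z = -17/26 (Z = 68/(-104) = 68*(-1/104) = -17/26 ≈ -0.65385)
v = 12723349716 (v = -85932*(-148063) = 12723349716)
sqrt((B(3, 16)*Z - 76) + v) = sqrt((-18*(-17/26) - 76) + 12723349716) = sqrt((153/13 - 76) + 12723349716) = sqrt(-835/13 + 12723349716) = sqrt(165403545473/13) = sqrt(2150246091149)/13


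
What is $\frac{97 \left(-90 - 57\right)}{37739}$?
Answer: $- \frac{14259}{37739} \approx -0.37783$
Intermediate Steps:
$\frac{97 \left(-90 - 57\right)}{37739} = 97 \left(-147\right) \frac{1}{37739} = \left(-14259\right) \frac{1}{37739} = - \frac{14259}{37739}$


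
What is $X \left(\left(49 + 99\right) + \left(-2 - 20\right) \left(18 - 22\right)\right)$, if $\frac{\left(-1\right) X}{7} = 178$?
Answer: $-294056$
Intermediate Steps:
$X = -1246$ ($X = \left(-7\right) 178 = -1246$)
$X \left(\left(49 + 99\right) + \left(-2 - 20\right) \left(18 - 22\right)\right) = - 1246 \left(\left(49 + 99\right) + \left(-2 - 20\right) \left(18 - 22\right)\right) = - 1246 \left(148 - -88\right) = - 1246 \left(148 + 88\right) = \left(-1246\right) 236 = -294056$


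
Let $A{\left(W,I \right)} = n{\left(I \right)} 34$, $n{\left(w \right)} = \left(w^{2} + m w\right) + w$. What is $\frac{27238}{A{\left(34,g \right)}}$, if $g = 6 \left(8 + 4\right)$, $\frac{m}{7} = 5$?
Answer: $\frac{13619}{132192} \approx 0.10302$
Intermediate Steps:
$m = 35$ ($m = 7 \cdot 5 = 35$)
$n{\left(w \right)} = w^{2} + 36 w$ ($n{\left(w \right)} = \left(w^{2} + 35 w\right) + w = w^{2} + 36 w$)
$g = 72$ ($g = 6 \cdot 12 = 72$)
$A{\left(W,I \right)} = 34 I \left(36 + I\right)$ ($A{\left(W,I \right)} = I \left(36 + I\right) 34 = 34 I \left(36 + I\right)$)
$\frac{27238}{A{\left(34,g \right)}} = \frac{27238}{34 \cdot 72 \left(36 + 72\right)} = \frac{27238}{34 \cdot 72 \cdot 108} = \frac{27238}{264384} = 27238 \cdot \frac{1}{264384} = \frac{13619}{132192}$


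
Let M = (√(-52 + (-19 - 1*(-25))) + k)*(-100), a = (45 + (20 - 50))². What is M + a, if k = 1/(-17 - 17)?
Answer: 3875/17 - 100*I*√46 ≈ 227.94 - 678.23*I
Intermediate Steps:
k = -1/34 (k = 1/(-34) = -1/34 ≈ -0.029412)
a = 225 (a = (45 - 30)² = 15² = 225)
M = 50/17 - 100*I*√46 (M = (√(-52 + (-19 - 1*(-25))) - 1/34)*(-100) = (√(-52 + (-19 + 25)) - 1/34)*(-100) = (√(-52 + 6) - 1/34)*(-100) = (√(-46) - 1/34)*(-100) = (I*√46 - 1/34)*(-100) = (-1/34 + I*√46)*(-100) = 50/17 - 100*I*√46 ≈ 2.9412 - 678.23*I)
M + a = (50/17 - 100*I*√46) + 225 = 3875/17 - 100*I*√46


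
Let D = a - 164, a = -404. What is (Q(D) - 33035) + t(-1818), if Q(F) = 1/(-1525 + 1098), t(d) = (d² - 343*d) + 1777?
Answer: 1664206879/427 ≈ 3.8974e+6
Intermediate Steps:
D = -568 (D = -404 - 164 = -568)
t(d) = 1777 + d² - 343*d
Q(F) = -1/427 (Q(F) = 1/(-427) = -1/427)
(Q(D) - 33035) + t(-1818) = (-1/427 - 33035) + (1777 + (-1818)² - 343*(-1818)) = -14105946/427 + (1777 + 3305124 + 623574) = -14105946/427 + 3930475 = 1664206879/427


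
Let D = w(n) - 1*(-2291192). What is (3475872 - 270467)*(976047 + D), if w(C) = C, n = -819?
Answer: 10470199000100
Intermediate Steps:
D = 2290373 (D = -819 - 1*(-2291192) = -819 + 2291192 = 2290373)
(3475872 - 270467)*(976047 + D) = (3475872 - 270467)*(976047 + 2290373) = 3205405*3266420 = 10470199000100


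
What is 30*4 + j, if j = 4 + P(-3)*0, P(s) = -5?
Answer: 124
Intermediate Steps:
j = 4 (j = 4 - 5*0 = 4 + 0 = 4)
30*4 + j = 30*4 + 4 = 120 + 4 = 124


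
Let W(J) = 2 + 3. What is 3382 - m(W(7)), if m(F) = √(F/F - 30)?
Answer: 3382 - I*√29 ≈ 3382.0 - 5.3852*I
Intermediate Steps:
W(J) = 5
m(F) = I*√29 (m(F) = √(1 - 30) = √(-29) = I*√29)
3382 - m(W(7)) = 3382 - I*√29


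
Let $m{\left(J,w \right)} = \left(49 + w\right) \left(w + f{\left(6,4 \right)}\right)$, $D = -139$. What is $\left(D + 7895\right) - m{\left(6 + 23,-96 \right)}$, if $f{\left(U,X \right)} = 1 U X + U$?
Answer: $4654$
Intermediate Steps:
$f{\left(U,X \right)} = U + U X$ ($f{\left(U,X \right)} = U X + U = U + U X$)
$m{\left(J,w \right)} = \left(30 + w\right) \left(49 + w\right)$ ($m{\left(J,w \right)} = \left(49 + w\right) \left(w + 6 \left(1 + 4\right)\right) = \left(49 + w\right) \left(w + 6 \cdot 5\right) = \left(49 + w\right) \left(w + 30\right) = \left(49 + w\right) \left(30 + w\right) = \left(30 + w\right) \left(49 + w\right)$)
$\left(D + 7895\right) - m{\left(6 + 23,-96 \right)} = \left(-139 + 7895\right) - \left(1470 + \left(-96\right)^{2} + 79 \left(-96\right)\right) = 7756 - \left(1470 + 9216 - 7584\right) = 7756 - 3102 = 4654$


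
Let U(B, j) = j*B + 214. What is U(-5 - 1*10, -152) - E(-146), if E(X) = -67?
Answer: 2561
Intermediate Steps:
U(B, j) = 214 + B*j (U(B, j) = B*j + 214 = 214 + B*j)
U(-5 - 1*10, -152) - E(-146) = (214 + (-5 - 1*10)*(-152)) - 1*(-67) = (214 + (-5 - 10)*(-152)) + 67 = (214 - 15*(-152)) + 67 = (214 + 2280) + 67 = 2494 + 67 = 2561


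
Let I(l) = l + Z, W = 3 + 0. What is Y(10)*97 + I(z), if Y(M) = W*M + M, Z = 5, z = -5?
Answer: 3880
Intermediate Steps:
W = 3
I(l) = 5 + l (I(l) = l + 5 = 5 + l)
Y(M) = 4*M (Y(M) = 3*M + M = 4*M)
Y(10)*97 + I(z) = (4*10)*97 + (5 - 5) = 40*97 + 0 = 3880 + 0 = 3880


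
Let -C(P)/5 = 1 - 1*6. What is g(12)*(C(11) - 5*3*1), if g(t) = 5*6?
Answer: 300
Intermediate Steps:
g(t) = 30
C(P) = 25 (C(P) = -5*(1 - 1*6) = -5*(1 - 6) = -5*(-5) = 25)
g(12)*(C(11) - 5*3*1) = 30*(25 - 5*3*1) = 30*(25 - 15*1) = 30*(25 - 15) = 30*10 = 300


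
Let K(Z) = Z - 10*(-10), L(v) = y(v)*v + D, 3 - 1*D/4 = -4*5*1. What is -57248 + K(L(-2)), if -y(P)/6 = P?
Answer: -57080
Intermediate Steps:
y(P) = -6*P
D = 92 (D = 12 - 4*(-4*5) = 12 - 4*(-1*20) = 12 - (-80) = 12 - 4*(-20) = 12 + 80 = 92)
L(v) = 92 - 6*v² (L(v) = (-6*v)*v + 92 = -6*v² + 92 = 92 - 6*v²)
K(Z) = 100 + Z (K(Z) = Z + 100 = 100 + Z)
-57248 + K(L(-2)) = -57248 + (100 + (92 - 6*(-2)²)) = -57248 + (100 + (92 - 6*4)) = -57248 + (100 + (92 - 24)) = -57248 + (100 + 68) = -57248 + 168 = -57080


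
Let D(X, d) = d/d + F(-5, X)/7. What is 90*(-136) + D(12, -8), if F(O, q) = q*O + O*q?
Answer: -85793/7 ≈ -12256.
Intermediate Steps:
F(O, q) = 2*O*q (F(O, q) = O*q + O*q = 2*O*q)
D(X, d) = 1 - 10*X/7 (D(X, d) = d/d + (2*(-5)*X)/7 = 1 - 10*X*(⅐) = 1 - 10*X/7)
90*(-136) + D(12, -8) = 90*(-136) + (1 - 10/7*12) = -12240 + (1 - 120/7) = -12240 - 113/7 = -85793/7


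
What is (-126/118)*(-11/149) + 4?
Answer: 35857/8791 ≈ 4.0788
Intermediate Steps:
(-126/118)*(-11/149) + 4 = (-126*1/118)*(-11*1/149) + 4 = -63/59*(-11/149) + 4 = 693/8791 + 4 = 35857/8791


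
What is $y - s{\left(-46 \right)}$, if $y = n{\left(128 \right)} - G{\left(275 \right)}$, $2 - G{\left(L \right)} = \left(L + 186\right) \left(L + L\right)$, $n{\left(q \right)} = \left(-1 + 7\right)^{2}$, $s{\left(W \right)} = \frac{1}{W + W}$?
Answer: $\frac{23329729}{92} \approx 2.5358 \cdot 10^{5}$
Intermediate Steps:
$s{\left(W \right)} = \frac{1}{2 W}$
$n{\left(q \right)} = 36$ ($n{\left(q \right)} = 6^{2} = 36$)
$G{\left(L \right)} = 2 - 2 L \left(186 + L\right)$ ($G{\left(L \right)} = 2 - \left(L + 186\right) \left(L + L\right) = 2 - \left(186 + L\right) 2 L = 2 - 2 L \left(186 + L\right)$)
$y = 253584$ ($y = 36 - \left(2 - 102300 - 2 \cdot 275^{2}\right) = 36 - \left(2 - 102300 - 151250\right) = 36 - -253548 = 36 + 253548 = 253584$)
$y - s{\left(-46 \right)} = 253584 - \frac{1}{2 \left(-46\right)} = 253584 - \frac{1}{2} \left(- \frac{1}{46}\right) = 253584 - - \frac{1}{92} = 253584 + \frac{1}{92} = \frac{23329729}{92}$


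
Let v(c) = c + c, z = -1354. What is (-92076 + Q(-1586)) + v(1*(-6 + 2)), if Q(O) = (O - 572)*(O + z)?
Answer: 6252436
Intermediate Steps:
v(c) = 2*c
Q(O) = (-1354 + O)*(-572 + O) (Q(O) = (O - 572)*(O - 1354) = (-572 + O)*(-1354 + O) = (-1354 + O)*(-572 + O))
(-92076 + Q(-1586)) + v(1*(-6 + 2)) = (-92076 + (774488 + (-1586)² - 1926*(-1586))) + 2*(1*(-6 + 2)) = (-92076 + (774488 + 2515396 + 3054636)) + 2*(1*(-4)) = (-92076 + 6344520) + 2*(-4) = 6252444 - 8 = 6252436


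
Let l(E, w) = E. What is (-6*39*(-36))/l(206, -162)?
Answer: 4212/103 ≈ 40.893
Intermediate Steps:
(-6*39*(-36))/l(206, -162) = (-6*39*(-36))/206 = -234*(-36)*(1/206) = 8424*(1/206) = 4212/103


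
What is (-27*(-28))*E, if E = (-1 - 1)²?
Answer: 3024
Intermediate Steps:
E = 4 (E = (-2)² = 4)
(-27*(-28))*E = -27*(-28)*4 = 756*4 = 3024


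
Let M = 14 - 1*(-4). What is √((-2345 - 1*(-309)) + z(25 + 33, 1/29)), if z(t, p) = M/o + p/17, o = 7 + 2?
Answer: I*√494361173/493 ≈ 45.1*I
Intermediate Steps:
M = 18 (M = 14 + 4 = 18)
o = 9
z(t, p) = 2 + p/17 (z(t, p) = 18/9 + p/17 = 18*(⅑) + p*(1/17) = 2 + p/17)
√((-2345 - 1*(-309)) + z(25 + 33, 1/29)) = √((-2345 - 1*(-309)) + (2 + (1/17)/29)) = √((-2345 + 309) + (2 + (1/17)*(1/29))) = √(-2036 + (2 + 1/493)) = √(-2036 + 987/493) = √(-1002761/493) = I*√494361173/493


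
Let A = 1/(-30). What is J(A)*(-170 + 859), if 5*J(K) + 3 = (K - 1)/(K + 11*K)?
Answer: -689/12 ≈ -57.417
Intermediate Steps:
A = -1/30 ≈ -0.033333
J(K) = -⅗ + (-1 + K)/(60*K) (J(K) = -⅗ + ((K - 1)/(K + 11*K))/5 = -⅗ + ((-1 + K)/((12*K)))/5 = -⅗ + ((-1 + K)*(1/(12*K)))/5 = -⅗ + ((-1 + K)/(12*K))/5 = -⅗ + (-1 + K)/(60*K))
J(A)*(-170 + 859) = ((-1 - 35*(-1/30))/(60*(-1/30)))*(-170 + 859) = ((1/60)*(-30)*(-1 + 7/6))*689 = ((1/60)*(-30)*(⅙))*689 = -1/12*689 = -689/12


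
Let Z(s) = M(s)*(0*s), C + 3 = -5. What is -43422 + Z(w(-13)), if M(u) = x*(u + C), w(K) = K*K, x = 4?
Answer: -43422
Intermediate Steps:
C = -8 (C = -3 - 5 = -8)
w(K) = K**2
M(u) = -32 + 4*u (M(u) = 4*(u - 8) = 4*(-8 + u) = -32 + 4*u)
Z(s) = 0 (Z(s) = (-32 + 4*s)*(0*s) = (-32 + 4*s)*0 = 0)
-43422 + Z(w(-13)) = -43422 + 0 = -43422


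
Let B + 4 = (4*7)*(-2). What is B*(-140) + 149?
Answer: 8549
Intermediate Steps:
B = -60 (B = -4 + (4*7)*(-2) = -4 + 28*(-2) = -4 - 56 = -60)
B*(-140) + 149 = -60*(-140) + 149 = 8400 + 149 = 8549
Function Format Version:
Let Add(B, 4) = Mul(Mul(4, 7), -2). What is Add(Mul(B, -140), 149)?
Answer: 8549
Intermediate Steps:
B = -60 (B = Add(-4, Mul(Mul(4, 7), -2)) = Add(-4, Mul(28, -2)) = Add(-4, -56) = -60)
Add(Mul(B, -140), 149) = Add(Mul(-60, -140), 149) = Add(8400, 149) = 8549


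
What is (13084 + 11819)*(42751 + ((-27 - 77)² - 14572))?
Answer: 971092485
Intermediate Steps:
(13084 + 11819)*(42751 + ((-27 - 77)² - 14572)) = 24903*(42751 + ((-104)² - 14572)) = 24903*(42751 + (10816 - 14572)) = 24903*(42751 - 3756) = 24903*38995 = 971092485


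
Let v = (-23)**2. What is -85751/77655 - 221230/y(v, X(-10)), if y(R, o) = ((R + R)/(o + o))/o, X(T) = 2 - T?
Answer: -2473910015879/41079495 ≈ -60223.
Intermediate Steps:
v = 529
y(R, o) = R/o**2 (y(R, o) = ((2*R)/((2*o)))/o = ((2*R)*(1/(2*o)))/o = (R/o)/o = R/o**2)
-85751/77655 - 221230/y(v, X(-10)) = -85751/77655 - 221230*(2 - 1*(-10))**2/529 = -85751*1/77655 - 221230*(2 + 10)**2/529 = -85751/77655 - 221230/(529/12**2) = -85751/77655 - 221230/(529*(1/144)) = -85751/77655 - 221230/529/144 = -85751/77655 - 221230*144/529 = -85751/77655 - 31857120/529 = -2473910015879/41079495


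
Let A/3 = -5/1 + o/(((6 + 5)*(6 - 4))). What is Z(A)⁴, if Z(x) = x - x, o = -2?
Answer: 0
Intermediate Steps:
A = -168/11 (A = 3*(-5/1 - 2*1/((6 - 4)*(6 + 5))) = 3*(-5*1 - 2/(11*2)) = 3*(-5 - 2/22) = 3*(-5 - 2*1/22) = 3*(-5 - 1/11) = 3*(-56/11) = -168/11 ≈ -15.273)
Z(x) = 0
Z(A)⁴ = 0⁴ = 0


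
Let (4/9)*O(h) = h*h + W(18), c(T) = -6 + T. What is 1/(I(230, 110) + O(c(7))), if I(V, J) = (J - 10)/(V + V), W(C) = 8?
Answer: 92/1883 ≈ 0.048858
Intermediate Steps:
O(h) = 18 + 9*h²/4 (O(h) = 9*(h*h + 8)/4 = 9*(h² + 8)/4 = 9*(8 + h²)/4 = 18 + 9*h²/4)
I(V, J) = (-10 + J)/(2*V) (I(V, J) = (-10 + J)/((2*V)) = (-10 + J)*(1/(2*V)) = (-10 + J)/(2*V))
1/(I(230, 110) + O(c(7))) = 1/((½)*(-10 + 110)/230 + (18 + 9*(-6 + 7)²/4)) = 1/((½)*(1/230)*100 + (18 + (9/4)*1²)) = 1/(5/23 + (18 + (9/4)*1)) = 1/(5/23 + (18 + 9/4)) = 1/(5/23 + 81/4) = 1/(1883/92) = 92/1883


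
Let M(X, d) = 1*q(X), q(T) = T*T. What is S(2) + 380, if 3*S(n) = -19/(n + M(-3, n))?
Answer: 12521/33 ≈ 379.42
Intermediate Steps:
q(T) = T²
M(X, d) = X² (M(X, d) = 1*X² = X²)
S(n) = -19/(3*(9 + n)) (S(n) = (-19/(n + (-3)²))/3 = (-19/(n + 9))/3 = (-19/(9 + n))/3 = -19/(3*(9 + n)))
S(2) + 380 = -19/(27 + 3*2) + 380 = -19/(27 + 6) + 380 = -19/33 + 380 = 12521/33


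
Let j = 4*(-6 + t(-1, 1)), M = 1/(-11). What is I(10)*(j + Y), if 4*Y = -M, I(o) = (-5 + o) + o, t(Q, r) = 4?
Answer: -5265/44 ≈ -119.66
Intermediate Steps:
I(o) = -5 + 2*o
M = -1/11 ≈ -0.090909
j = -8 (j = 4*(-6 + 4) = 4*(-2) = -8)
Y = 1/44 (Y = (-1*(-1/11))/4 = (¼)*(1/11) = 1/44 ≈ 0.022727)
I(10)*(j + Y) = (-5 + 2*10)*(-8 + 1/44) = (-5 + 20)*(-351/44) = 15*(-351/44) = -5265/44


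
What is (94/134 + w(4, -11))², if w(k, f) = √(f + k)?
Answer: -29214/4489 + 94*I*√7/67 ≈ -6.5079 + 3.7119*I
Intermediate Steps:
(94/134 + w(4, -11))² = (94/134 + √(-11 + 4))² = (94*(1/134) + √(-7))² = (47/67 + I*√7)²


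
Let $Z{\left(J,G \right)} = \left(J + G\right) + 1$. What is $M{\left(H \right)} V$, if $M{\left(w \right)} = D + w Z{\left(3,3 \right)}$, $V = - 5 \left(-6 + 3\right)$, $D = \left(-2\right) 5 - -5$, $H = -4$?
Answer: $-495$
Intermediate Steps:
$Z{\left(J,G \right)} = 1 + G + J$ ($Z{\left(J,G \right)} = \left(G + J\right) + 1 = 1 + G + J$)
$D = -5$ ($D = -10 + 5 = -5$)
$V = 15$ ($V = \left(-5\right) \left(-3\right) = 15$)
$M{\left(w \right)} = -5 + 7 w$ ($M{\left(w \right)} = -5 + w \left(1 + 3 + 3\right) = -5 + w 7 = -5 + 7 w$)
$M{\left(H \right)} V = \left(-5 + 7 \left(-4\right)\right) 15 = \left(-5 - 28\right) 15 = \left(-33\right) 15 = -495$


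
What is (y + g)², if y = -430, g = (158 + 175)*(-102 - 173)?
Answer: 8464920025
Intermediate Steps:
g = -91575 (g = 333*(-275) = -91575)
(y + g)² = (-430 - 91575)² = (-92005)² = 8464920025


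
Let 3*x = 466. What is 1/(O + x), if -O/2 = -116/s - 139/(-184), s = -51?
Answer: 4692/700391 ≈ 0.0066991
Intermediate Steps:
x = 466/3 (x = (1/3)*466 = 466/3 ≈ 155.33)
O = -28433/4692 (O = -2*(-116/(-51) - 139/(-184)) = -2*(-116*(-1/51) - 139*(-1/184)) = -2*(116/51 + 139/184) = -2*28433/9384 = -28433/4692 ≈ -6.0599)
1/(O + x) = 1/(-28433/4692 + 466/3) = 1/(700391/4692) = 4692/700391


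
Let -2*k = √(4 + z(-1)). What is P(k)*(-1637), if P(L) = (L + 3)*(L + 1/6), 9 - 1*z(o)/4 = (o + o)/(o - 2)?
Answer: -96583/6 + 31103*√21/9 ≈ -260.29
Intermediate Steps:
z(o) = 36 - 8*o/(-2 + o) (z(o) = 36 - 4*(o + o)/(o - 2) = 36 - 4*2*o/(-2 + o) = 36 - 8*o/(-2 + o))
k = -2*√21/3 (k = -√(4 + 4*(-18 + 7*(-1))/(-2 - 1))/2 = -√(4 + 4*(-18 - 7)/(-3))/2 = -√(4 + 4*(-⅓)*(-25))/2 = -√(4 + 100/3)/2 = -2*√21/3 ≈ -3.0550)
P(L) = (3 + L)*(⅙ + L) (P(L) = (3 + L)*(L + ⅙) = (3 + L)*(⅙ + L))
P(k)*(-1637) = (½ + (-2*√21/3)² + 19*(-2*√21/3)/6)*(-1637) = (½ + 28/3 - 19*√21/9)*(-1637) = (59/6 - 19*√21/9)*(-1637) = -96583/6 + 31103*√21/9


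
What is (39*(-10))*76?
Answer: -29640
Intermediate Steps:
(39*(-10))*76 = -390*76 = -29640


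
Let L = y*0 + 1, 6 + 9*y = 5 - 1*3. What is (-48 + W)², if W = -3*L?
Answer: 2601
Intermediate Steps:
y = -4/9 (y = -⅔ + (5 - 1*3)/9 = -⅔ + (5 - 3)/9 = -⅔ + (⅑)*2 = -⅔ + 2/9 = -4/9 ≈ -0.44444)
L = 1 (L = -4/9*0 + 1 = 0 + 1 = 1)
W = -3 (W = -3*1 = -3)
(-48 + W)² = (-48 - 3)² = (-51)² = 2601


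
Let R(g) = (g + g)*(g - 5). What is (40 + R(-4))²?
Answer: 12544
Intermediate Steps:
R(g) = 2*g*(-5 + g) (R(g) = (2*g)*(-5 + g) = 2*g*(-5 + g))
(40 + R(-4))² = (40 + 2*(-4)*(-5 - 4))² = (40 + 2*(-4)*(-9))² = (40 + 72)² = 112² = 12544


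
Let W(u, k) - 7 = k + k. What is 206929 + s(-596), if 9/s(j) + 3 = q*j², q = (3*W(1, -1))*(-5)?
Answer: 1837612498526/8880401 ≈ 2.0693e+5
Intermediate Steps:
W(u, k) = 7 + 2*k (W(u, k) = 7 + (k + k) = 7 + 2*k)
q = -75 (q = (3*(7 + 2*(-1)))*(-5) = (3*(7 - 2))*(-5) = (3*5)*(-5) = 15*(-5) = -75)
s(j) = 9/(-3 - 75*j²)
206929 + s(-596) = 206929 - 3/(1 + 25*(-596)²) = 206929 - 3/(1 + 25*355216) = 206929 - 3/(1 + 8880400) = 206929 - 3/8880401 = 1837612498526/8880401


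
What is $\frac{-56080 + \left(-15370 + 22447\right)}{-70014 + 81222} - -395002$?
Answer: $\frac{4427133413}{11208} \approx 3.95 \cdot 10^{5}$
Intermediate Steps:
$\frac{-56080 + \left(-15370 + 22447\right)}{-70014 + 81222} - -395002 = \frac{-56080 + 7077}{11208} + 395002 = \left(-49003\right) \frac{1}{11208} + 395002 = - \frac{49003}{11208} + 395002 = \frac{4427133413}{11208}$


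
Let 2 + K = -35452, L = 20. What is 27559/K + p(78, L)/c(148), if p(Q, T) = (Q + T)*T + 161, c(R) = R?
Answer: 35559601/2623596 ≈ 13.554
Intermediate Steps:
K = -35454 (K = -2 - 35452 = -35454)
p(Q, T) = 161 + T*(Q + T) (p(Q, T) = T*(Q + T) + 161 = 161 + T*(Q + T))
27559/K + p(78, L)/c(148) = 27559/(-35454) + (161 + 20² + 78*20)/148 = 27559*(-1/35454) + (161 + 400 + 1560)*(1/148) = -27559/35454 + 2121*(1/148) = -27559/35454 + 2121/148 = 35559601/2623596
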